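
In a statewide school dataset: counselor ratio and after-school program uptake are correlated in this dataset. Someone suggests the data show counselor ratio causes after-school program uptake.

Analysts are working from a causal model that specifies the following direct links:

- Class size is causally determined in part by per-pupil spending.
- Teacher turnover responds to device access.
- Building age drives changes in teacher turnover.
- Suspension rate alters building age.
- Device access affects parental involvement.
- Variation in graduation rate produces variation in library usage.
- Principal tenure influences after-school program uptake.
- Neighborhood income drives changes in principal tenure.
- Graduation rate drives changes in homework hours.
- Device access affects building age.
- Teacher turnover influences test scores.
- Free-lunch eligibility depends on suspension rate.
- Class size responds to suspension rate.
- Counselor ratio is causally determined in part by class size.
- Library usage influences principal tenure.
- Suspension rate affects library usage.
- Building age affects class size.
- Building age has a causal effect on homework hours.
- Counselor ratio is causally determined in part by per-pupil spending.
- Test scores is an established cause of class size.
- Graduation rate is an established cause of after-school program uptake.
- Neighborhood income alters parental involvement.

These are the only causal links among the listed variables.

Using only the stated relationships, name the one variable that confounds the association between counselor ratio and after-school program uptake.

suspension rate

Suspension rate has a causal path to counselor ratio (suspension rate → class size → counselor ratio) and a separate causal path to after-school program uptake (suspension rate → library usage → principal tenure → after-school program uptake), so it is a common cause of both.
No stated relationship gives counselor ratio a causal route to after-school program uptake, so the correlation is explained by the shared upstream cause rather than a direct effect.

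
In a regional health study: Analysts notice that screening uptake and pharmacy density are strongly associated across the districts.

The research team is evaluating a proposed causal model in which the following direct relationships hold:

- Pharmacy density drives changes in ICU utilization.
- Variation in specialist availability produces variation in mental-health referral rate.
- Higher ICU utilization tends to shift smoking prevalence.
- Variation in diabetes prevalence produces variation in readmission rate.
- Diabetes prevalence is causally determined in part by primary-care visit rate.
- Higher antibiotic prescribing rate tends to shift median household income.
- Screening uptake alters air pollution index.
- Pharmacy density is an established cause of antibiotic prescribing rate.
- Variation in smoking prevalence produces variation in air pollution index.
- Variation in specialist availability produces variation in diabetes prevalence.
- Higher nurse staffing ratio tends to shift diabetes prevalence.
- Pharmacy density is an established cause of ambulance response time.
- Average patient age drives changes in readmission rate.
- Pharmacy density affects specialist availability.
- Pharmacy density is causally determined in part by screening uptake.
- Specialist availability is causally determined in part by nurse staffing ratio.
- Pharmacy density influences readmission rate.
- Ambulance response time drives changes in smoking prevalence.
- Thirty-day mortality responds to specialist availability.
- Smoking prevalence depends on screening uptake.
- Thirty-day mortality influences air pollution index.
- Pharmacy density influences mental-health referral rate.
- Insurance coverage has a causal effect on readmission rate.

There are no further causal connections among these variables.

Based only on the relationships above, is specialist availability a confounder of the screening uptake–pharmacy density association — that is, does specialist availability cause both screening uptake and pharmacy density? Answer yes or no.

no

Specialist availability has no stated causal path to either screening uptake or pharmacy density. A confounder must cause both variables, so specialist availability does not qualify.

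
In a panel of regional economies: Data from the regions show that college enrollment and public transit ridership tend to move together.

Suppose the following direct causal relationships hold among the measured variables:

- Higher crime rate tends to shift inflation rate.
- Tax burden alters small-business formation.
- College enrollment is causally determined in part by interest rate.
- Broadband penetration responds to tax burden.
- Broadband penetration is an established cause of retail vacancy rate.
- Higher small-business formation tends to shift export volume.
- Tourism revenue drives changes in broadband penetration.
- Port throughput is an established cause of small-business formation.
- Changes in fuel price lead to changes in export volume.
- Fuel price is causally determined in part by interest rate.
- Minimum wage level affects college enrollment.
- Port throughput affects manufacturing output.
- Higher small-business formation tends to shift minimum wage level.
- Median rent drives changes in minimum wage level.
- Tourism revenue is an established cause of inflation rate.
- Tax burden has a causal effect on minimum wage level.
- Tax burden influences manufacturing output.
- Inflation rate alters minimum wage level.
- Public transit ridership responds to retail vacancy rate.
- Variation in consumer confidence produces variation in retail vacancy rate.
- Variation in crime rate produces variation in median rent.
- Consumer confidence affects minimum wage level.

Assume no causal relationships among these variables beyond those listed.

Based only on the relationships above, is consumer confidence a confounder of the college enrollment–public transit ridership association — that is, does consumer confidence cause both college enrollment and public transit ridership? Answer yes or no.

Consumer confidence has a causal path to college enrollment (consumer confidence → minimum wage level → college enrollment) and to public transit ridership (consumer confidence → retail vacancy rate → public transit ridership), so it is a common cause of both — a confounder.

yes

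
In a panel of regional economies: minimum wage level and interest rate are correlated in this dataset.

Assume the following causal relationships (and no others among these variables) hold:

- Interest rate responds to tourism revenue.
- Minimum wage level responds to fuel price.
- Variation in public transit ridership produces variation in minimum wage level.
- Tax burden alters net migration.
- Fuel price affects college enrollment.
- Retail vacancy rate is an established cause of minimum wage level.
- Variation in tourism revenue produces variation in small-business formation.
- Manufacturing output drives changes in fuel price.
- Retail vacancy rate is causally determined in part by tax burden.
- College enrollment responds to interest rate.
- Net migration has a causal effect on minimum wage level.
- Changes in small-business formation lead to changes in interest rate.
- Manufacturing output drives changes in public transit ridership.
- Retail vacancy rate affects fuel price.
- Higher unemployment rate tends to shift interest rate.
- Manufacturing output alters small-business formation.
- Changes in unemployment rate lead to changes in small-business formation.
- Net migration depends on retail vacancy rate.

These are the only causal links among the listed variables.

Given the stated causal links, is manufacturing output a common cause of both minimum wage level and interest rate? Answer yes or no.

Manufacturing output has a causal path to minimum wage level (manufacturing output → public transit ridership → minimum wage level) and to interest rate (manufacturing output → small-business formation → interest rate), so it is a common cause of both — a confounder.

yes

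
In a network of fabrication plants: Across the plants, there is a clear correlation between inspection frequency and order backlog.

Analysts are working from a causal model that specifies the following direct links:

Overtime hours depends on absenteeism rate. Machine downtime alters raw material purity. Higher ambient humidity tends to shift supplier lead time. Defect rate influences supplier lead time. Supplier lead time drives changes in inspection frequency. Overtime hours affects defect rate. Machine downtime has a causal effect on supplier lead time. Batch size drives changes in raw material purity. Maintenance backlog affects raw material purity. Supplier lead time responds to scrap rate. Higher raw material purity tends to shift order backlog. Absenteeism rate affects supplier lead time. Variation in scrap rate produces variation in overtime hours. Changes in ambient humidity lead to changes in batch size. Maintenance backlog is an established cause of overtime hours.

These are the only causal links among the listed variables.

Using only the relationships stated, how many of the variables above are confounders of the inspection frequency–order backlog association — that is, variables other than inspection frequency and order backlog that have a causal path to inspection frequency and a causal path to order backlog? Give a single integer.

The common causes are: ambient humidity (to inspection frequency via ambient humidity → supplier lead time → inspection frequency; to order backlog via ambient humidity → batch size → raw material purity → order backlog); machine downtime (to inspection frequency via machine downtime → supplier lead time → inspection frequency; to order backlog via machine downtime → raw material purity → order backlog); maintenance backlog (to inspection frequency via maintenance backlog → overtime hours → defect rate → supplier lead time → inspection frequency; to order backlog via maintenance backlog → raw material purity → order backlog).
Every other variable lacks a causal path to at least one of inspection frequency and order backlog.

3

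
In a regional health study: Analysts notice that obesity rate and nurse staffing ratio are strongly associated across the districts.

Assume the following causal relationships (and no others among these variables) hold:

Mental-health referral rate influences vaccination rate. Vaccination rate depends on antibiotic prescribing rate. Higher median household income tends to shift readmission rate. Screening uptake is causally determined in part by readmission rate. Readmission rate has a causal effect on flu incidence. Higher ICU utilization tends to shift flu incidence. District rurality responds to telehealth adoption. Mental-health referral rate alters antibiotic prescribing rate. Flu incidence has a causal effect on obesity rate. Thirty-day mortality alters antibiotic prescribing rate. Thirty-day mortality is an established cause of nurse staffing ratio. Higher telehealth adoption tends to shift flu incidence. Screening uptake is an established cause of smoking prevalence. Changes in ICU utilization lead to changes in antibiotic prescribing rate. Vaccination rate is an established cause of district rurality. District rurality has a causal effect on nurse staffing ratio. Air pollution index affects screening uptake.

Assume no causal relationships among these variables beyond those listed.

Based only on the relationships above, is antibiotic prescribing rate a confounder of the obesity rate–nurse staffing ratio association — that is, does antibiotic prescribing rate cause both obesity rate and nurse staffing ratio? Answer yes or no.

no

Antibiotic prescribing rate has no stated causal path to obesity rate. A confounder must cause both variables, so antibiotic prescribing rate does not qualify.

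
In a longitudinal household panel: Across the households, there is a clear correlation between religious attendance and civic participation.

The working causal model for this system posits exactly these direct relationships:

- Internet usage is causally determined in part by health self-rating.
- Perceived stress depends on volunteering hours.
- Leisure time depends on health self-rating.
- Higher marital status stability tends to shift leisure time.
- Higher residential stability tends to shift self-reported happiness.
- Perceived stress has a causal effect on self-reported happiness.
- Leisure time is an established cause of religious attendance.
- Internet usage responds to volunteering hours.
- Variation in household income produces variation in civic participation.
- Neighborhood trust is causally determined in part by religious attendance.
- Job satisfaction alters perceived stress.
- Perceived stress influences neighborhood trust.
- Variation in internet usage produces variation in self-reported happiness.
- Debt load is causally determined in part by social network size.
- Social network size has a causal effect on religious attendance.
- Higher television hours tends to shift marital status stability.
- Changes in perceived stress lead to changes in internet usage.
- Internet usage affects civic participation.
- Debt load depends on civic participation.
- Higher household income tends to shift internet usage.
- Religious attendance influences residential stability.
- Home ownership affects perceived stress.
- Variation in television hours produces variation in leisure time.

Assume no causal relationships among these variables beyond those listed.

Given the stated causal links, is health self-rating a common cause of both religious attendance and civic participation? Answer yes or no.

yes

Health self-rating has a causal path to religious attendance (health self-rating → leisure time → religious attendance) and to civic participation (health self-rating → internet usage → civic participation), so it is a common cause of both — a confounder.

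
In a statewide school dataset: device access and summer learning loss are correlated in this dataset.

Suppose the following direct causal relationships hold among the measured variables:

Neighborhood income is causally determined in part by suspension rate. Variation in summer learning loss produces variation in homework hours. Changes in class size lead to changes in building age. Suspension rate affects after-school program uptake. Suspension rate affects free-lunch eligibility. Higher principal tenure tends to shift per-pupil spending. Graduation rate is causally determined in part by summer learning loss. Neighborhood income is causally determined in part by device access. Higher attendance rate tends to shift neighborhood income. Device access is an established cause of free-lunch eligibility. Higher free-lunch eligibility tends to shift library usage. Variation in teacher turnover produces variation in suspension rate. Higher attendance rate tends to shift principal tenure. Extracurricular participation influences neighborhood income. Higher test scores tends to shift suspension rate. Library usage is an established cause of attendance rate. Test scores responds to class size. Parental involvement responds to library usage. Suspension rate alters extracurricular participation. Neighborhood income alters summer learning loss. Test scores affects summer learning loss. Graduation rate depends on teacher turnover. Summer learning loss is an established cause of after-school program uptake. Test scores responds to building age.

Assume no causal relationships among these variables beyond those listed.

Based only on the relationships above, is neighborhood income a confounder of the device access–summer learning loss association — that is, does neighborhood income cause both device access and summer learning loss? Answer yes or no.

no

Neighborhood income has no stated causal path to device access. A confounder must cause both variables, so neighborhood income does not qualify.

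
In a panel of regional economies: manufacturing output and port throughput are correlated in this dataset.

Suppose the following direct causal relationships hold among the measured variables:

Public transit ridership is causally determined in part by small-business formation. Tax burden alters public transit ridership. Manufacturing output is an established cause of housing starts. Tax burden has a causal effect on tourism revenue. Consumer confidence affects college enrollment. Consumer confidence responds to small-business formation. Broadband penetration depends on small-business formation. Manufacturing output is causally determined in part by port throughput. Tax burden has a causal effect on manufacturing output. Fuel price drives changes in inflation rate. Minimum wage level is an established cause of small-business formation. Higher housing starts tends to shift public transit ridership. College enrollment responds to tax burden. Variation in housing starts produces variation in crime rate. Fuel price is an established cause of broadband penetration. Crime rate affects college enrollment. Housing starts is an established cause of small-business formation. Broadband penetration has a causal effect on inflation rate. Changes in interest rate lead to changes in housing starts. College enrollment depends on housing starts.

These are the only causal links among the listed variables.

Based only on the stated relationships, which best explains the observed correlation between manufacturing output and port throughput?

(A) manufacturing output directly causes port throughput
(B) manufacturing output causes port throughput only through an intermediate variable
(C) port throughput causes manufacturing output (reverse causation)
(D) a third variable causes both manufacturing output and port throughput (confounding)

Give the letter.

C

The stated link runs port throughput → manufacturing output; manufacturing output has no causal path to port throughput. No variable causes both, so confounding is ruled out. The correlation reflects reverse causation.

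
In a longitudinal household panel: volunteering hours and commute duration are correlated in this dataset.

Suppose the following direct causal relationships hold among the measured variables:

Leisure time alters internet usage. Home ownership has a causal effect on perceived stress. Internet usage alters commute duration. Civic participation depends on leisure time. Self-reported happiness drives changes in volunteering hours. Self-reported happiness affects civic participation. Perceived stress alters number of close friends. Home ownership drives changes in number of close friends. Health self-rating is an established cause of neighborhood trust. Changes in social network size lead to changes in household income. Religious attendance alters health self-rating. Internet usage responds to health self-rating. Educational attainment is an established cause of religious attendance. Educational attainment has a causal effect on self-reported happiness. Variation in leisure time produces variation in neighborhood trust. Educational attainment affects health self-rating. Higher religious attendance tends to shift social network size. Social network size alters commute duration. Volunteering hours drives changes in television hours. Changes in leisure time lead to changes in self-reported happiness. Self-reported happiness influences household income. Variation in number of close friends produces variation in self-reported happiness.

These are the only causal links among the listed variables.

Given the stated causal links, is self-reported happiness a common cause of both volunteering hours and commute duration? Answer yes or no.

no

Self-reported happiness has no stated causal path to commute duration. A confounder must cause both variables, so self-reported happiness does not qualify.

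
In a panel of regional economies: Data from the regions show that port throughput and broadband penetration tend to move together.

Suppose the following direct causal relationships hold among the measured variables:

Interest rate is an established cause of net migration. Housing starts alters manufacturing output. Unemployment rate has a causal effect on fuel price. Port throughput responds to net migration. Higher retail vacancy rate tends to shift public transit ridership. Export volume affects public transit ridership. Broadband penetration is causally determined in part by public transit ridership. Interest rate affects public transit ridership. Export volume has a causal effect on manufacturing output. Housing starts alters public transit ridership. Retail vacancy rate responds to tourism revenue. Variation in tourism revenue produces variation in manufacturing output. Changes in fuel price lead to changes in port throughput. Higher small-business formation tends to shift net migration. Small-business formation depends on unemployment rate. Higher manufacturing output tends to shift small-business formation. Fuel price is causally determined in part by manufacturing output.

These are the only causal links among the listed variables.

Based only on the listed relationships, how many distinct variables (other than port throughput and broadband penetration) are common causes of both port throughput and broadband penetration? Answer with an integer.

The common causes are: export volume (to port throughput via export volume → manufacturing output → fuel price → port throughput; to broadband penetration via export volume → public transit ridership → broadband penetration); housing starts (to port throughput via housing starts → manufacturing output → fuel price → port throughput; to broadband penetration via housing starts → public transit ridership → broadband penetration); interest rate (to port throughput via interest rate → net migration → port throughput; to broadband penetration via interest rate → public transit ridership → broadband penetration); tourism revenue (to port throughput via tourism revenue → manufacturing output → fuel price → port throughput; to broadband penetration via tourism revenue → retail vacancy rate → public transit ridership → broadband penetration).
Every other variable lacks a causal path to at least one of port throughput and broadband penetration.

4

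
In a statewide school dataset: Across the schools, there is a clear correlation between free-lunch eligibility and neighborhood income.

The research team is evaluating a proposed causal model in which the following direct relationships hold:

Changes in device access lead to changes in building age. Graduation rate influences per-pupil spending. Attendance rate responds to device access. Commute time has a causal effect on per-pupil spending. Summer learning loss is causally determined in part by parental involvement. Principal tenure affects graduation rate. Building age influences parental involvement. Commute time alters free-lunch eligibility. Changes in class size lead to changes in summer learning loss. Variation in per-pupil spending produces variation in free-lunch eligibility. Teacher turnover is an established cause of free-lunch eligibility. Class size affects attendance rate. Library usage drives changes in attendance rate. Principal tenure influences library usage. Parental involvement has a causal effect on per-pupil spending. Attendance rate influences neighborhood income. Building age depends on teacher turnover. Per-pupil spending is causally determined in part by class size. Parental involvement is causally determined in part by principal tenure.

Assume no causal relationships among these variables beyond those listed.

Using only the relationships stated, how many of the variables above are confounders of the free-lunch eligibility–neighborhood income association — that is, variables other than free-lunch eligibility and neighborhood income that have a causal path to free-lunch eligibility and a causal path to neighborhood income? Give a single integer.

The common causes are: class size (to free-lunch eligibility via class size → per-pupil spending → free-lunch eligibility; to neighborhood income via class size → attendance rate → neighborhood income); device access (to free-lunch eligibility via device access → building age → parental involvement → per-pupil spending → free-lunch eligibility; to neighborhood income via device access → attendance rate → neighborhood income); principal tenure (to free-lunch eligibility via principal tenure → graduation rate → per-pupil spending → free-lunch eligibility; to neighborhood income via principal tenure → library usage → attendance rate → neighborhood income).
Every other variable lacks a causal path to at least one of free-lunch eligibility and neighborhood income.

3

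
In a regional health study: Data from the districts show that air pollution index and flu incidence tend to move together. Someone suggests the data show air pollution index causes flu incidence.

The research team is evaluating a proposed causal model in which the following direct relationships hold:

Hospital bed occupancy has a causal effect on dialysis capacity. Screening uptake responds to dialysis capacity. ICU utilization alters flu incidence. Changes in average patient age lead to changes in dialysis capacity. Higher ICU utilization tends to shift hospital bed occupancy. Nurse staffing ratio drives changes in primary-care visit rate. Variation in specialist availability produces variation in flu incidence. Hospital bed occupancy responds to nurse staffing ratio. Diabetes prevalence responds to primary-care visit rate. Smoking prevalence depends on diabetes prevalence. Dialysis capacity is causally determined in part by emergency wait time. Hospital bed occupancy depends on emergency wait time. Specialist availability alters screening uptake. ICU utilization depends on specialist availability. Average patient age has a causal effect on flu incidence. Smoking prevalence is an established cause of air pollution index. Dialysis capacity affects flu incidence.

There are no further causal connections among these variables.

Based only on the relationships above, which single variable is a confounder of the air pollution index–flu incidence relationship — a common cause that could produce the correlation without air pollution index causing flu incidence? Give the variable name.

Nurse staffing ratio has a causal path to air pollution index (nurse staffing ratio → primary-care visit rate → diabetes prevalence → smoking prevalence → air pollution index) and a separate causal path to flu incidence (nurse staffing ratio → hospital bed occupancy → dialysis capacity → flu incidence), so it is a common cause of both.
No stated relationship gives air pollution index a causal route to flu incidence, so the correlation is explained by the shared upstream cause rather than a direct effect.

nurse staffing ratio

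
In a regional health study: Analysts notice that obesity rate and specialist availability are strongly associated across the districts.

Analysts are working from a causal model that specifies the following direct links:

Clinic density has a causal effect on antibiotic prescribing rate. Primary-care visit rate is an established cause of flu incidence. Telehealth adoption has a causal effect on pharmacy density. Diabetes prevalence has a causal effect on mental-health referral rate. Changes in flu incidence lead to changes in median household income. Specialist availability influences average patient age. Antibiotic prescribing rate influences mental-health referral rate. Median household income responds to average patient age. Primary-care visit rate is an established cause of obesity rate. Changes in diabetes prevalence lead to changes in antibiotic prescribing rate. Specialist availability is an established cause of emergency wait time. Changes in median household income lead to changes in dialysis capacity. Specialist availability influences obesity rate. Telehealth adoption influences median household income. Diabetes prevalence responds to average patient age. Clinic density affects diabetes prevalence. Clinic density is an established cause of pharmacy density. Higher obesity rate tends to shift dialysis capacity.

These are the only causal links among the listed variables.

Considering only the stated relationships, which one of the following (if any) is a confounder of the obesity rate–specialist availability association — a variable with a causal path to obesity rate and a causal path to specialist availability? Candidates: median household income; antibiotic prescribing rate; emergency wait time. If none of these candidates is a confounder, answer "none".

None of the listed candidates has causal paths to both obesity rate and specialist availability in the stated relationships, so none is a common cause.

none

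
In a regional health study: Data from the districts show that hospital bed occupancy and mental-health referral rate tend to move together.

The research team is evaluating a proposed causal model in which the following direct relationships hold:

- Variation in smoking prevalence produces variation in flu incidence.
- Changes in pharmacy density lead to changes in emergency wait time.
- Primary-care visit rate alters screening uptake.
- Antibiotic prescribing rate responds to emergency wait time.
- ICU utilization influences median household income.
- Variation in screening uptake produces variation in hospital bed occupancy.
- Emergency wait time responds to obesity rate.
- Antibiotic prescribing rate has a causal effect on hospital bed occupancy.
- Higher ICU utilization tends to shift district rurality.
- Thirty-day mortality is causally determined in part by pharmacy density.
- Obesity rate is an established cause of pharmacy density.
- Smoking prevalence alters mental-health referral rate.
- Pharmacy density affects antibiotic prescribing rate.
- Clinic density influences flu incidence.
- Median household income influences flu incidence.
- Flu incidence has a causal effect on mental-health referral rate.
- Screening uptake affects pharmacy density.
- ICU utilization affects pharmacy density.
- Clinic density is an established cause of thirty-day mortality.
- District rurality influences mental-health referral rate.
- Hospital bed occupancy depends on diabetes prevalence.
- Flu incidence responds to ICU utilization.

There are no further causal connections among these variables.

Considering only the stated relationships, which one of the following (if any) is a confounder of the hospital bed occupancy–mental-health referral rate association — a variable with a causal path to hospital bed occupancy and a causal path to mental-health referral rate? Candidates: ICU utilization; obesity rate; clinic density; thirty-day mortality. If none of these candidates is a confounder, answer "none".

ICU utilization

ICU utilization causes hospital bed occupancy (ICU utilization → pharmacy density → antibiotic prescribing rate → hospital bed occupancy) and also causes mental-health referral rate (ICU utilization → district rurality → mental-health referral rate); it is a common cause of both.
Each of the other candidates lacks a causal path to at least one of hospital bed occupancy and mental-health referral rate, so they do not confound the relationship.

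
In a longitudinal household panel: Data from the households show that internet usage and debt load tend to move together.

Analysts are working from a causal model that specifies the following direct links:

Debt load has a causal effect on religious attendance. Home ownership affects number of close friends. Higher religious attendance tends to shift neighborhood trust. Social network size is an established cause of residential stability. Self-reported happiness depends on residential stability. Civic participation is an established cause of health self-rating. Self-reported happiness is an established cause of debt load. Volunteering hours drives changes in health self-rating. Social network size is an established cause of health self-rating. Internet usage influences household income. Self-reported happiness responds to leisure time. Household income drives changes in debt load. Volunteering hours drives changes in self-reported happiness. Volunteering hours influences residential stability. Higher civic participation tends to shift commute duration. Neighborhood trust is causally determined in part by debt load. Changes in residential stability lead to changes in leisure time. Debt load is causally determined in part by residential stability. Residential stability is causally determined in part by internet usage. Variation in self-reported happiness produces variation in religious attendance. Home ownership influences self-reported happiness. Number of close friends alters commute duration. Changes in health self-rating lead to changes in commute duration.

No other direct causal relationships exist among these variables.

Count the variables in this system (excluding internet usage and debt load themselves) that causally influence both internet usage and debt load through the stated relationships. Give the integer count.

0

No listed variable has a causal path to both internet usage and debt load, so there are no common causes.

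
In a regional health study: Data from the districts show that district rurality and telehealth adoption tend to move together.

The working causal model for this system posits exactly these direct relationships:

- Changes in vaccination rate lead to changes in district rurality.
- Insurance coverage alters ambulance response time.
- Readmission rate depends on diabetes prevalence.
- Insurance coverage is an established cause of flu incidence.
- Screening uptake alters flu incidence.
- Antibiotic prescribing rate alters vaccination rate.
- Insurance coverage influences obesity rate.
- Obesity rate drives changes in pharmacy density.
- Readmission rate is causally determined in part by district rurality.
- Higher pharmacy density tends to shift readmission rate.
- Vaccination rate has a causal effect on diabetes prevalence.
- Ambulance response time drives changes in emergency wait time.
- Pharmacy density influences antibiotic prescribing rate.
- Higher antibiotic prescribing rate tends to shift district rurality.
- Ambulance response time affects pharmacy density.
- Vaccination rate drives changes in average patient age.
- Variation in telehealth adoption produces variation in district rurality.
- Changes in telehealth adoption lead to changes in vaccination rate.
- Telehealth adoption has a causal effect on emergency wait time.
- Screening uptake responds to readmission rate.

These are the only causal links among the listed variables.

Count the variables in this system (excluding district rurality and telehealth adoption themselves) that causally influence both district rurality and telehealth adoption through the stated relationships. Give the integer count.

No listed variable has a causal path to both district rurality and telehealth adoption, so there are no common causes.

0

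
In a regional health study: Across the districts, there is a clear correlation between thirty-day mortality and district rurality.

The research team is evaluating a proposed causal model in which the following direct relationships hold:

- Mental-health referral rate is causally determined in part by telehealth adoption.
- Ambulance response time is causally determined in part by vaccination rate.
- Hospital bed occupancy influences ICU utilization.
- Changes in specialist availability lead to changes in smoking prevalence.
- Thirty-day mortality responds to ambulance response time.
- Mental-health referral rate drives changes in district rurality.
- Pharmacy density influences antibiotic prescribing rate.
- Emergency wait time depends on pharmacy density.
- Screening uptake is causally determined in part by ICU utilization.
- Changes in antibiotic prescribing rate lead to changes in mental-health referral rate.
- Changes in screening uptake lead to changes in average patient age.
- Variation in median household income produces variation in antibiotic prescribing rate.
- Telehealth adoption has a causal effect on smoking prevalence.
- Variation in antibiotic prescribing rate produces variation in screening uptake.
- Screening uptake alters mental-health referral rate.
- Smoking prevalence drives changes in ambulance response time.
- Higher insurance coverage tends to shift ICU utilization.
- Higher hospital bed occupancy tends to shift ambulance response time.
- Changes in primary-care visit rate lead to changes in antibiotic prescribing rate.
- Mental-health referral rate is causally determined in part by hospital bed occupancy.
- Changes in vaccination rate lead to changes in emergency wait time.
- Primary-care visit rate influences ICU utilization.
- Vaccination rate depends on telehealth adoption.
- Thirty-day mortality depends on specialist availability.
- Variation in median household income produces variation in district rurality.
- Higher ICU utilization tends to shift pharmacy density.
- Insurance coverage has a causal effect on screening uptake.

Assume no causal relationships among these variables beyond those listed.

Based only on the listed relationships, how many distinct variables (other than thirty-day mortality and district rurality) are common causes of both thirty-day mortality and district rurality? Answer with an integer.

The common causes are: hospital bed occupancy (to thirty-day mortality via hospital bed occupancy → ambulance response time → thirty-day mortality; to district rurality via hospital bed occupancy → mental-health referral rate → district rurality); telehealth adoption (to thirty-day mortality via telehealth adoption → smoking prevalence → ambulance response time → thirty-day mortality; to district rurality via telehealth adoption → mental-health referral rate → district rurality).
Every other variable lacks a causal path to at least one of thirty-day mortality and district rurality.

2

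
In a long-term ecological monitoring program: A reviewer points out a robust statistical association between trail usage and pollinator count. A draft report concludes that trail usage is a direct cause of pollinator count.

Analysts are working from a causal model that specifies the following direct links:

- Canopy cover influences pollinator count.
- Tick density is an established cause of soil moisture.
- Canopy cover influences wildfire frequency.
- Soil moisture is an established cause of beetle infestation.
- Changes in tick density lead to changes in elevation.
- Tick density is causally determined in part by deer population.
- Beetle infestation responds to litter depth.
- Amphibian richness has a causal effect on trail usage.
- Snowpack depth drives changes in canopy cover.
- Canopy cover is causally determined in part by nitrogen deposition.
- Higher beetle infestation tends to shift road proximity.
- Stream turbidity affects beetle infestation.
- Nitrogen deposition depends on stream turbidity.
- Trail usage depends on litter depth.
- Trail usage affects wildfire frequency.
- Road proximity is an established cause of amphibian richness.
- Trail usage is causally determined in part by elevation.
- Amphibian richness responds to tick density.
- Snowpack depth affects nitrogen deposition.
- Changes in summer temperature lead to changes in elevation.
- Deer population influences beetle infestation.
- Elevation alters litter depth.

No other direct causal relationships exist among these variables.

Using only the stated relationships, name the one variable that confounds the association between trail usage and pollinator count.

Stream turbidity has a causal path to trail usage (stream turbidity → beetle infestation → road proximity → amphibian richness → trail usage) and a separate causal path to pollinator count (stream turbidity → nitrogen deposition → canopy cover → pollinator count), so it is a common cause of both.
No stated relationship gives trail usage a causal route to pollinator count, so the correlation is explained by the shared upstream cause rather than a direct effect.

stream turbidity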